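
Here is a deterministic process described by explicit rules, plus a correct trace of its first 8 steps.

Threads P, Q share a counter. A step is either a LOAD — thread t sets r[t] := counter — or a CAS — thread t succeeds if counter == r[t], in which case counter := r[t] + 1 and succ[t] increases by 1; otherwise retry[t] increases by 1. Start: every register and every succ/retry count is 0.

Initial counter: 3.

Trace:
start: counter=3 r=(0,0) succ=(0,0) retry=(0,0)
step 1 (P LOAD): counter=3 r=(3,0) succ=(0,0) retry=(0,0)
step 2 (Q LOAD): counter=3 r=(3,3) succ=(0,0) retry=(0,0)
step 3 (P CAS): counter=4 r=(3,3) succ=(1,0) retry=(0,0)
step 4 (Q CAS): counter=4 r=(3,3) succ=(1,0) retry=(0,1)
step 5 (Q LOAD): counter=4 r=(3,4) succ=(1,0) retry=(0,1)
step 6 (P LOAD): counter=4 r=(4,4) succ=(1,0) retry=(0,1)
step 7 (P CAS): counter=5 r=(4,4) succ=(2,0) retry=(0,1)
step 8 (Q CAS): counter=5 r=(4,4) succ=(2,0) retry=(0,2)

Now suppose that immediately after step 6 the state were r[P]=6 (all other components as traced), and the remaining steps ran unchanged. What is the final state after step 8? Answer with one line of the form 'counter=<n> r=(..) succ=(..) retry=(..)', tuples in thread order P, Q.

counter=5 r=(6,4) succ=(1,1) retry=(1,1)

state after step 6 := counter=4 r=(6,4) succ=(1,0) retry=(0,1)
step 7 (P CAS): counter=4 r=(6,4) succ=(1,0) retry=(1,1)
step 8 (Q CAS): counter=5 r=(6,4) succ=(1,1) retry=(1,1)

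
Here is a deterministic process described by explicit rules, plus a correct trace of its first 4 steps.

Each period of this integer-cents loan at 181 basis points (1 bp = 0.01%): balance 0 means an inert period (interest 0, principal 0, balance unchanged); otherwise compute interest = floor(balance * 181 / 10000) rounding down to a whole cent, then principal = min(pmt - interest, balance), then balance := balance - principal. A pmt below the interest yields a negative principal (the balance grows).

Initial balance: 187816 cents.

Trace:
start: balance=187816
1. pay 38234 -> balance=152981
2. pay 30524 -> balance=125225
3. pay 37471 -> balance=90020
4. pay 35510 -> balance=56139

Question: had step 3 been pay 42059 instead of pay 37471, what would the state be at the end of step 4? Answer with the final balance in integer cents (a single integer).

51468

(re-executing from step 3 with the substitution; state before step 3: balance=125225)
3. pay 42059 -> balance=85432
4. pay 35510 -> balance=51468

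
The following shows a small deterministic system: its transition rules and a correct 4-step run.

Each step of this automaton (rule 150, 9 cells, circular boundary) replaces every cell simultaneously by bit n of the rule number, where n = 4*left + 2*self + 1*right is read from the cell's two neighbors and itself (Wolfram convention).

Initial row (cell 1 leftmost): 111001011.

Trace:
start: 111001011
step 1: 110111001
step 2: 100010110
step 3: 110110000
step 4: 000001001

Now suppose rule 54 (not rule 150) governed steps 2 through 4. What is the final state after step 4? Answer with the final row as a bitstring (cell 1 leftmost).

(re-executing steps 2..4 under rule 54; state before step 2: 110111001)
step 2: 001000110
step 3: 011101001
step 4: 100011111

100011111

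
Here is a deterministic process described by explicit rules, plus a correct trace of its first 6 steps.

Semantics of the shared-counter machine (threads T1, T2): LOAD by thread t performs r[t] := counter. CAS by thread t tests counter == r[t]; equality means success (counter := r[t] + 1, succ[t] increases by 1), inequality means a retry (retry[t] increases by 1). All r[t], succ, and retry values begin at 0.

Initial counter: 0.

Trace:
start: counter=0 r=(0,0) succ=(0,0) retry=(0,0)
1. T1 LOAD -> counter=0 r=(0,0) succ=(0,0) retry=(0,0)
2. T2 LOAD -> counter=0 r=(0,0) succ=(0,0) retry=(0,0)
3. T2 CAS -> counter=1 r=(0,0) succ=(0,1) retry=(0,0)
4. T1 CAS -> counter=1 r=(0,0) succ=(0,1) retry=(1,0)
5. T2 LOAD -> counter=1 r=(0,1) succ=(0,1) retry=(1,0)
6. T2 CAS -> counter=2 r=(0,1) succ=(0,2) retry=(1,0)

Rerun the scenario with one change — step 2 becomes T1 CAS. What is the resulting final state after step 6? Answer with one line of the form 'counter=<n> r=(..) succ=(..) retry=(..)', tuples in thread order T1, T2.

(re-executing from step 2 with the substitution; state before step 2: counter=0 r=(0,0) succ=(0,0) retry=(0,0))
2. T1 CAS -> counter=1 r=(0,0) succ=(1,0) retry=(0,0)
3. T2 CAS -> counter=1 r=(0,0) succ=(1,0) retry=(0,1)
4. T1 CAS -> counter=1 r=(0,0) succ=(1,0) retry=(1,1)
5. T2 LOAD -> counter=1 r=(0,1) succ=(1,0) retry=(1,1)
6. T2 CAS -> counter=2 r=(0,1) succ=(1,1) retry=(1,1)

counter=2 r=(0,1) succ=(1,1) retry=(1,1)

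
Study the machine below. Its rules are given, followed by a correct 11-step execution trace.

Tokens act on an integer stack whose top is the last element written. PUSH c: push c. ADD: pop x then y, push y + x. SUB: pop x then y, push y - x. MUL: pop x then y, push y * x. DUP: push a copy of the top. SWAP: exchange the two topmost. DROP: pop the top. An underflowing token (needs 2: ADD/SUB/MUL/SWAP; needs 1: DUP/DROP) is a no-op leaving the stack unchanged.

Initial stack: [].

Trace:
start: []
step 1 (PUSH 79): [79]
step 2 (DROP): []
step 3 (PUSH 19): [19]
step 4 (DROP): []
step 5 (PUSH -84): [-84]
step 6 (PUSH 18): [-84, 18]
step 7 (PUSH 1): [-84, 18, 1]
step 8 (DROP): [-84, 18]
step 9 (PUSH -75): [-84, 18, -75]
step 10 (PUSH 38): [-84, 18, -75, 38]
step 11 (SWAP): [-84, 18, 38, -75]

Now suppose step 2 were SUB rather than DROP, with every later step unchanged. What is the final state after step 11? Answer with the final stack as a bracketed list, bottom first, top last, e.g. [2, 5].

(re-executing from step 2 with the substitution; state before step 2: [79])
step 2 (SUB): [79]
step 3 (PUSH 19): [79, 19]
step 4 (DROP): [79]
step 5 (PUSH -84): [79, -84]
step 6 (PUSH 18): [79, -84, 18]
step 7 (PUSH 1): [79, -84, 18, 1]
step 8 (DROP): [79, -84, 18]
step 9 (PUSH -75): [79, -84, 18, -75]
step 10 (PUSH 38): [79, -84, 18, -75, 38]
step 11 (SWAP): [79, -84, 18, 38, -75]

[79, -84, 18, 38, -75]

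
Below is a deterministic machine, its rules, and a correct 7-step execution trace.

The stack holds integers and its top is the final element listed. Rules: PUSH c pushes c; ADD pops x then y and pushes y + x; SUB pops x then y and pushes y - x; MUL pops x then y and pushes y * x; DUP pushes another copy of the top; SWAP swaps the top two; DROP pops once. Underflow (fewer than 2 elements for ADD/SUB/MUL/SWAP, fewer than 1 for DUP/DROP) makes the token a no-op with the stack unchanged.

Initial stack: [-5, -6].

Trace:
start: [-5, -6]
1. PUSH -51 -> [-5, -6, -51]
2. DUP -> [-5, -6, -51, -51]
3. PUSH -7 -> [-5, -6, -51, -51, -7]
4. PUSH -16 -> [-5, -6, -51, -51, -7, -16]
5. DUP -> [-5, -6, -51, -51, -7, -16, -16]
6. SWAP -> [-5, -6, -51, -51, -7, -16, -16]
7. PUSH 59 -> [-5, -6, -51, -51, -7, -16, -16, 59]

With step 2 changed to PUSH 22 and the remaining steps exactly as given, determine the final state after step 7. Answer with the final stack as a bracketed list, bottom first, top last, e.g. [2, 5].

(re-executing from step 2 with the substitution; state before step 2: [-5, -6, -51])
2. PUSH 22 -> [-5, -6, -51, 22]
3. PUSH -7 -> [-5, -6, -51, 22, -7]
4. PUSH -16 -> [-5, -6, -51, 22, -7, -16]
5. DUP -> [-5, -6, -51, 22, -7, -16, -16]
6. SWAP -> [-5, -6, -51, 22, -7, -16, -16]
7. PUSH 59 -> [-5, -6, -51, 22, -7, -16, -16, 59]

[-5, -6, -51, 22, -7, -16, -16, 59]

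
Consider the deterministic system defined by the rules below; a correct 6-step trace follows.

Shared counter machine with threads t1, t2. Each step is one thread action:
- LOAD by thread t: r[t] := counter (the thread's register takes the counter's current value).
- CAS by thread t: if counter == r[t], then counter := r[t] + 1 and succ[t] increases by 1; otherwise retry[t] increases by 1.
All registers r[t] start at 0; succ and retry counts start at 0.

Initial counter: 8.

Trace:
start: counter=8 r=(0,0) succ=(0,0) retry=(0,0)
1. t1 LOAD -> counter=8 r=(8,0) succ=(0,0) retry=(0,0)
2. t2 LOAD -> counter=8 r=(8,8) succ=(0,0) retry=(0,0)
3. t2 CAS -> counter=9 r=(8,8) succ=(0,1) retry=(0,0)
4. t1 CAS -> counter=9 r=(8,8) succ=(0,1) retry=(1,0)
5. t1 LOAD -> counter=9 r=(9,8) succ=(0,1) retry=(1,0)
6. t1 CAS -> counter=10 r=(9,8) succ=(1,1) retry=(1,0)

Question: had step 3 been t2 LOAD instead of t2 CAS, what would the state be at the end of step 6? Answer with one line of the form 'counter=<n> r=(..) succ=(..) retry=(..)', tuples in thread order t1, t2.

counter=10 r=(9,8) succ=(2,0) retry=(0,0)

(re-executing from step 3 with the substitution; state before step 3: counter=8 r=(8,8) succ=(0,0) retry=(0,0))
3. t2 LOAD -> counter=8 r=(8,8) succ=(0,0) retry=(0,0)
4. t1 CAS -> counter=9 r=(8,8) succ=(1,0) retry=(0,0)
5. t1 LOAD -> counter=9 r=(9,8) succ=(1,0) retry=(0,0)
6. t1 CAS -> counter=10 r=(9,8) succ=(2,0) retry=(0,0)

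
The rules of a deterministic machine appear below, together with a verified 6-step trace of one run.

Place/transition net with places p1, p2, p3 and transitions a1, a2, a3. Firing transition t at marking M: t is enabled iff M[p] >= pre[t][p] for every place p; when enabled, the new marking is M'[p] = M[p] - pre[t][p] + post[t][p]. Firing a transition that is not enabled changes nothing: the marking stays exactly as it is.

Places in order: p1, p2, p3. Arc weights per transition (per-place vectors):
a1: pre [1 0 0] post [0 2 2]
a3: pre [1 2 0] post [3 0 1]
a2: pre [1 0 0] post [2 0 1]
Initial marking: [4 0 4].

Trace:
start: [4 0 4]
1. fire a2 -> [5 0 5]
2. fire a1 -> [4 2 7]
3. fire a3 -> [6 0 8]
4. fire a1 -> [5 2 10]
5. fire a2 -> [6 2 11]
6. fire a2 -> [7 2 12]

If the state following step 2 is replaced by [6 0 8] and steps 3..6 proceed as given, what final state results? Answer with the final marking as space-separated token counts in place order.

state after step 2 := [6 0 8]
3. fire a3 -> [6 0 8]
4. fire a1 -> [5 2 10]
5. fire a2 -> [6 2 11]
6. fire a2 -> [7 2 12]

7 2 12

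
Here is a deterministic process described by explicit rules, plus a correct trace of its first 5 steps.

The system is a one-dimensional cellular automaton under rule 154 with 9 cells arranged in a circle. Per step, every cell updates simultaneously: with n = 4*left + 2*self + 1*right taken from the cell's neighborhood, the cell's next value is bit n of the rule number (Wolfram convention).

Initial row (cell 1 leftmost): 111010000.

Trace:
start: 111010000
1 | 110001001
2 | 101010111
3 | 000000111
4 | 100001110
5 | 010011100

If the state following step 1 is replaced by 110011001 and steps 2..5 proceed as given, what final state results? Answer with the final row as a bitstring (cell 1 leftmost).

110011100

state after step 1 := 110011001
2 | 101110111
3 | 001100111
4 | 111011110
5 | 110011100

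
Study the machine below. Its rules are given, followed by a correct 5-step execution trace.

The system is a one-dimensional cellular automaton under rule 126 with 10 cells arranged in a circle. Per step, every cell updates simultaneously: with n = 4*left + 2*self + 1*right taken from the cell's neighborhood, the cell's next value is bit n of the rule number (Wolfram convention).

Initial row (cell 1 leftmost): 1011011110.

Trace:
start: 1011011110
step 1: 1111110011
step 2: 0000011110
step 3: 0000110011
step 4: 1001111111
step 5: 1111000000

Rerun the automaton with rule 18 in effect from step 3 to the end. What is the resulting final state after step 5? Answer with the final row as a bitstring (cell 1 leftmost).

0110001100

(re-executing steps 3..5 under rule 18; state before step 3: 0000011110)
step 3: 0000100001
step 4: 1001010010
step 5: 0110001100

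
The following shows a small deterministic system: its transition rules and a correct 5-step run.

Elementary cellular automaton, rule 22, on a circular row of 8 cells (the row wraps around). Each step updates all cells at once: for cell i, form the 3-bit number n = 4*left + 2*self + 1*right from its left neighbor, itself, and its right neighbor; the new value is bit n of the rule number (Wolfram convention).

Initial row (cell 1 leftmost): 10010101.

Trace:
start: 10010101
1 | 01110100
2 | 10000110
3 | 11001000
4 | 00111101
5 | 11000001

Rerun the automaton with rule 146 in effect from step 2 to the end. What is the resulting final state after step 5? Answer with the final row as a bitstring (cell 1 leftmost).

(re-executing steps 2..5 under rule 146; state before step 2: 01110100)
2 | 10100010
3 | 00010100
4 | 00100010
5 | 01010101

01010101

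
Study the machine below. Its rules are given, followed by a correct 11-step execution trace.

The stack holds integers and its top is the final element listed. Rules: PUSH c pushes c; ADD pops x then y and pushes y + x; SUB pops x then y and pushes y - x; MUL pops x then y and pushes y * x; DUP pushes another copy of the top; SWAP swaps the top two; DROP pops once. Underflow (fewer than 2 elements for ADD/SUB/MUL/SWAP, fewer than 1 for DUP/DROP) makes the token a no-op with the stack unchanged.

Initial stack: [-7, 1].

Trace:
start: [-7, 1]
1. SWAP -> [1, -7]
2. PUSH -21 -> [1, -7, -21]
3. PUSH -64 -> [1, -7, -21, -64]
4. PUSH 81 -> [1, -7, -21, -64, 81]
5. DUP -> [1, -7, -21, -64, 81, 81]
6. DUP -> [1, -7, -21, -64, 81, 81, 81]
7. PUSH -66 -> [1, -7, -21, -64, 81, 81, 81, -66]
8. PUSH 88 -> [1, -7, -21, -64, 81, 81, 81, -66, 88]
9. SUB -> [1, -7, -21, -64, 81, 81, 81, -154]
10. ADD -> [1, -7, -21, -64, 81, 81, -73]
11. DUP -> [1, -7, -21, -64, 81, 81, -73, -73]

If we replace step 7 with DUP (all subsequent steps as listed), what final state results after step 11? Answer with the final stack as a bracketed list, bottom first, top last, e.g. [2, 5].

(re-executing from step 7 with the substitution; state before step 7: [1, -7, -21, -64, 81, 81, 81])
7. DUP -> [1, -7, -21, -64, 81, 81, 81, 81]
8. PUSH 88 -> [1, -7, -21, -64, 81, 81, 81, 81, 88]
9. SUB -> [1, -7, -21, -64, 81, 81, 81, -7]
10. ADD -> [1, -7, -21, -64, 81, 81, 74]
11. DUP -> [1, -7, -21, -64, 81, 81, 74, 74]

[1, -7, -21, -64, 81, 81, 74, 74]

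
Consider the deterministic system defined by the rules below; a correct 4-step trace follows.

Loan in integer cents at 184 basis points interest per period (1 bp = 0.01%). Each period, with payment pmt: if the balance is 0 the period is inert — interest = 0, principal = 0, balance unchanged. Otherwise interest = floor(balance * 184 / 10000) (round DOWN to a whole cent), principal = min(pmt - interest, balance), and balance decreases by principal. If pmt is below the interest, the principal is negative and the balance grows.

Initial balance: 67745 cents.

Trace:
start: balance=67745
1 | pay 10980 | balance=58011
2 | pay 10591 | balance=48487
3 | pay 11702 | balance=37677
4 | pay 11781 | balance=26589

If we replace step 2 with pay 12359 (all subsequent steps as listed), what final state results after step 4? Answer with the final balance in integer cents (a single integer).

24755

(re-executing from step 2 with the substitution; state before step 2: balance=58011)
2 | pay 12359 | balance=46719
3 | pay 11702 | balance=35876
4 | pay 11781 | balance=24755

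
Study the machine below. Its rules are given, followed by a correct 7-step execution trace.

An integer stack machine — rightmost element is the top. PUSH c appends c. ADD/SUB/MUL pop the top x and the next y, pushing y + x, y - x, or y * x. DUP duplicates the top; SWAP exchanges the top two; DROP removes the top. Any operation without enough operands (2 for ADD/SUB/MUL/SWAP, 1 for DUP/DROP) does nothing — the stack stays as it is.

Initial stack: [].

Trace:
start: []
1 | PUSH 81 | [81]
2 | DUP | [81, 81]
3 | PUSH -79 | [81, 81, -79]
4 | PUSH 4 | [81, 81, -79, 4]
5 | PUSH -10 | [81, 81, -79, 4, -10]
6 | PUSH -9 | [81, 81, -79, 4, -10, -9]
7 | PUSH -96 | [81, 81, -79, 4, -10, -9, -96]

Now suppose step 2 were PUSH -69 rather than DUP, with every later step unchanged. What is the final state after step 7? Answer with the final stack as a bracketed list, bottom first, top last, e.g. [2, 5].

[81, -69, -79, 4, -10, -9, -96]

(re-executing from step 2 with the substitution; state before step 2: [81])
2 | PUSH -69 | [81, -69]
3 | PUSH -79 | [81, -69, -79]
4 | PUSH 4 | [81, -69, -79, 4]
5 | PUSH -10 | [81, -69, -79, 4, -10]
6 | PUSH -9 | [81, -69, -79, 4, -10, -9]
7 | PUSH -96 | [81, -69, -79, 4, -10, -9, -96]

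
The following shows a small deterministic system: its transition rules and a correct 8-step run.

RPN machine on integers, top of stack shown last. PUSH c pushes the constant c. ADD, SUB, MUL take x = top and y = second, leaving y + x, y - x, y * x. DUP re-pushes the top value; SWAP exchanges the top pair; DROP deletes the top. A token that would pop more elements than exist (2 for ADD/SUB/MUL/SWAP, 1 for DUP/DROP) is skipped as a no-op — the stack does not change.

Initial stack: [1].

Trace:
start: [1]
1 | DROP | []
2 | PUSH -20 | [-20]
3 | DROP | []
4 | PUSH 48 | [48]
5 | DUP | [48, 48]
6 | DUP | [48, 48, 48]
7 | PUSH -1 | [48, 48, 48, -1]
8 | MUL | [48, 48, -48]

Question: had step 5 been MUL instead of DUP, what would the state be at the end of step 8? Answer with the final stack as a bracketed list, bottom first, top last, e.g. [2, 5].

[48, -48]

(re-executing from step 5 with the substitution; state before step 5: [48])
5 | MUL | [48]
6 | DUP | [48, 48]
7 | PUSH -1 | [48, 48, -1]
8 | MUL | [48, -48]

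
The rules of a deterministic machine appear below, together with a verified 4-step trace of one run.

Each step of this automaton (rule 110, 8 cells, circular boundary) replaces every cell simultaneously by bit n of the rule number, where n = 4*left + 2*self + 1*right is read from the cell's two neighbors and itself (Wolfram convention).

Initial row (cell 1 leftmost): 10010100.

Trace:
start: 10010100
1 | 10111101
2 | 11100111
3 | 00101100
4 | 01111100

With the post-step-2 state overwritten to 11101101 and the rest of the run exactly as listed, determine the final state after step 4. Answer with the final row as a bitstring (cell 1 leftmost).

01100001

state after step 2 := 11101101
3 | 00111111
4 | 01100001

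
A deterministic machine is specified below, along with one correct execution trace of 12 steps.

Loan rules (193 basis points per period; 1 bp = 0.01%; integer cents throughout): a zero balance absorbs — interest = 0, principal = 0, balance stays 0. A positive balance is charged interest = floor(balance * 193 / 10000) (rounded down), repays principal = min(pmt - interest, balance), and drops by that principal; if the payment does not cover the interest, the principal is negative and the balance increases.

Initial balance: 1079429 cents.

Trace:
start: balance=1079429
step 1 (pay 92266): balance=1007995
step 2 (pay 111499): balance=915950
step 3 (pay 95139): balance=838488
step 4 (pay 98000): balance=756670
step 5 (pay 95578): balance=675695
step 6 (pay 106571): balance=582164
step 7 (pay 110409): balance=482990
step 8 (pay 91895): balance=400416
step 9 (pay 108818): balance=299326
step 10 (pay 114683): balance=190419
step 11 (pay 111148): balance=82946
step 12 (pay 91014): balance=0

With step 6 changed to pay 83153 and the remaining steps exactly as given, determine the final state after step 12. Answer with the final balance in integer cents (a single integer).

(re-executing from step 6 with the substitution; state before step 6: balance=675695)
step 6 (pay 83153): balance=605582
step 7 (pay 110409): balance=506860
step 8 (pay 91895): balance=424747
step 9 (pay 108818): balance=324126
step 10 (pay 114683): balance=215698
step 11 (pay 111148): balance=108712
step 12 (pay 91014): balance=19796

19796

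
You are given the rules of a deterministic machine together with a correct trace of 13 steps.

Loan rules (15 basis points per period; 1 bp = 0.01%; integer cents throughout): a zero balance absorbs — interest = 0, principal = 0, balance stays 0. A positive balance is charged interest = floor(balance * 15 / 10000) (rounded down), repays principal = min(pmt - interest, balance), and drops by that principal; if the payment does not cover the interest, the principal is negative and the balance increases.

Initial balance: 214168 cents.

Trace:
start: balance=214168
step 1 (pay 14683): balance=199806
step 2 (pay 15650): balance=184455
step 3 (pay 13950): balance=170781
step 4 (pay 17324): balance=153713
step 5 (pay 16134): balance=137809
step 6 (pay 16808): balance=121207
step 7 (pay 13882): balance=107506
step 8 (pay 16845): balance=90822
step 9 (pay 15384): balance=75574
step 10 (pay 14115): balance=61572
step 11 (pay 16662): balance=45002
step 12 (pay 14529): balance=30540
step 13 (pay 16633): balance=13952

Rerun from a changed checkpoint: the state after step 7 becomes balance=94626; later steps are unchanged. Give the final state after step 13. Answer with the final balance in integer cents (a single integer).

state after step 7 := balance=94626
step 8 (pay 16845): balance=77922
step 9 (pay 15384): balance=62654
step 10 (pay 14115): balance=48632
step 11 (pay 16662): balance=32042
step 12 (pay 14529): balance=17561
step 13 (pay 16633): balance=954

954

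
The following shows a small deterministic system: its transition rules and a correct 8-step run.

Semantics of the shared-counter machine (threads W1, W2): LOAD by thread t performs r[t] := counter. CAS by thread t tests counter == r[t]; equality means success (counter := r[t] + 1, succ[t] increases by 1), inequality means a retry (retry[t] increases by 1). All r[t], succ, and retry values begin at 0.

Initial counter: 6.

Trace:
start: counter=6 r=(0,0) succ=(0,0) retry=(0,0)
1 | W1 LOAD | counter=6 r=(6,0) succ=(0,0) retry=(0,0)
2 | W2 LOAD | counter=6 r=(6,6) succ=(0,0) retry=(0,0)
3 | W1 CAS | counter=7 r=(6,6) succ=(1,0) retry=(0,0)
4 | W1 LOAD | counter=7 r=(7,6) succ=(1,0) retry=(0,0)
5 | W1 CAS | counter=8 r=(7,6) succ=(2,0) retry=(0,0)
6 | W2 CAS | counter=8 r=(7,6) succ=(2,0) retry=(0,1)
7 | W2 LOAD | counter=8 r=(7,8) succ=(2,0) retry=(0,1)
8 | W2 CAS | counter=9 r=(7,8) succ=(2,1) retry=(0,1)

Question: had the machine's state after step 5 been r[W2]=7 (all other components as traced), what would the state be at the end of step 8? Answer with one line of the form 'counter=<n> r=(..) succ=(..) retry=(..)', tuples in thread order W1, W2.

counter=9 r=(7,8) succ=(2,1) retry=(0,1)

state after step 5 := counter=8 r=(7,7) succ=(2,0) retry=(0,0)
6 | W2 CAS | counter=8 r=(7,7) succ=(2,0) retry=(0,1)
7 | W2 LOAD | counter=8 r=(7,8) succ=(2,0) retry=(0,1)
8 | W2 CAS | counter=9 r=(7,8) succ=(2,1) retry=(0,1)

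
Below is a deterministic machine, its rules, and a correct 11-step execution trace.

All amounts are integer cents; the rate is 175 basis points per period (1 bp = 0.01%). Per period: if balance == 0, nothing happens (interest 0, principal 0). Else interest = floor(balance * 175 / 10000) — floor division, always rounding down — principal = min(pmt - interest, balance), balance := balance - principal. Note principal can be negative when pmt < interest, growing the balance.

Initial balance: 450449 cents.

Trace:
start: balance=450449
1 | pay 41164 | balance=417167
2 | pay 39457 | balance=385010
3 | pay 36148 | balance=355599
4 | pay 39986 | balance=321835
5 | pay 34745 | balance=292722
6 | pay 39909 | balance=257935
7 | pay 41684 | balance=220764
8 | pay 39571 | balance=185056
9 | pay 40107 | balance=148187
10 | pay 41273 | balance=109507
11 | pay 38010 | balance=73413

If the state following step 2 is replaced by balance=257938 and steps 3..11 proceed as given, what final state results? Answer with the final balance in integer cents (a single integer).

state after step 2 := balance=257938
3 | pay 36148 | balance=226303
4 | pay 39986 | balance=190277
5 | pay 34745 | balance=158861
6 | pay 39909 | balance=121732
7 | pay 41684 | balance=82178
8 | pay 39571 | balance=44045
9 | pay 40107 | balance=4708
10 | pay 41273 | balance=0
11 | pay 38010 | balance=0

0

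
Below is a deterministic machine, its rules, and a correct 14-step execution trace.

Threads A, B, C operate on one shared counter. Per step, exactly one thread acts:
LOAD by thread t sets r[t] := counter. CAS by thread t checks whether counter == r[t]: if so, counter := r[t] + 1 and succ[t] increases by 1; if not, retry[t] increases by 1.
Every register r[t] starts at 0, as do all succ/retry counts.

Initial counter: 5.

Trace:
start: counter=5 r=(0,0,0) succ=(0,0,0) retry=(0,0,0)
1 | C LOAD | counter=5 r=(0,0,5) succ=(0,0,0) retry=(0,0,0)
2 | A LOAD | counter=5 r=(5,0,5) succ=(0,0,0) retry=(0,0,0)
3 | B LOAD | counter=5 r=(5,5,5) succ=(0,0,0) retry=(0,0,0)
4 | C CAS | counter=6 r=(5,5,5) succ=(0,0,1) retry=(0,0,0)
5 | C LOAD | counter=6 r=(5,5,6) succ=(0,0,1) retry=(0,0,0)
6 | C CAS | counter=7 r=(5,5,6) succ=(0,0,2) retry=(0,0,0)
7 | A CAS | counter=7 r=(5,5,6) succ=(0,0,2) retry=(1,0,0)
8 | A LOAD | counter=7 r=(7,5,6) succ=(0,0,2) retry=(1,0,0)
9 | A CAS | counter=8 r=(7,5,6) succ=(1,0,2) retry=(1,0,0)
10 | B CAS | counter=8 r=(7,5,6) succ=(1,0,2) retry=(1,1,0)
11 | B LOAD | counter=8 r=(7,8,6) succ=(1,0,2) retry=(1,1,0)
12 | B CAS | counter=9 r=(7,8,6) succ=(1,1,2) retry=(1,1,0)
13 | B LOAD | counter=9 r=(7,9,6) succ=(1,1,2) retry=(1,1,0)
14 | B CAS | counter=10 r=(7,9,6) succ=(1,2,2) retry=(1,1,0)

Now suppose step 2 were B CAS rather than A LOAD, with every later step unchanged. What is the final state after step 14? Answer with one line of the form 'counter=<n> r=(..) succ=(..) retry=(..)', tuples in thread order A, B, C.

counter=10 r=(7,9,6) succ=(1,2,2) retry=(1,2,0)

(re-executing from step 2 with the substitution; state before step 2: counter=5 r=(0,0,5) succ=(0,0,0) retry=(0,0,0))
2 | B CAS | counter=5 r=(0,0,5) succ=(0,0,0) retry=(0,1,0)
3 | B LOAD | counter=5 r=(0,5,5) succ=(0,0,0) retry=(0,1,0)
4 | C CAS | counter=6 r=(0,5,5) succ=(0,0,1) retry=(0,1,0)
5 | C LOAD | counter=6 r=(0,5,6) succ=(0,0,1) retry=(0,1,0)
6 | C CAS | counter=7 r=(0,5,6) succ=(0,0,2) retry=(0,1,0)
7 | A CAS | counter=7 r=(0,5,6) succ=(0,0,2) retry=(1,1,0)
8 | A LOAD | counter=7 r=(7,5,6) succ=(0,0,2) retry=(1,1,0)
9 | A CAS | counter=8 r=(7,5,6) succ=(1,0,2) retry=(1,1,0)
10 | B CAS | counter=8 r=(7,5,6) succ=(1,0,2) retry=(1,2,0)
11 | B LOAD | counter=8 r=(7,8,6) succ=(1,0,2) retry=(1,2,0)
12 | B CAS | counter=9 r=(7,8,6) succ=(1,1,2) retry=(1,2,0)
13 | B LOAD | counter=9 r=(7,9,6) succ=(1,1,2) retry=(1,2,0)
14 | B CAS | counter=10 r=(7,9,6) succ=(1,2,2) retry=(1,2,0)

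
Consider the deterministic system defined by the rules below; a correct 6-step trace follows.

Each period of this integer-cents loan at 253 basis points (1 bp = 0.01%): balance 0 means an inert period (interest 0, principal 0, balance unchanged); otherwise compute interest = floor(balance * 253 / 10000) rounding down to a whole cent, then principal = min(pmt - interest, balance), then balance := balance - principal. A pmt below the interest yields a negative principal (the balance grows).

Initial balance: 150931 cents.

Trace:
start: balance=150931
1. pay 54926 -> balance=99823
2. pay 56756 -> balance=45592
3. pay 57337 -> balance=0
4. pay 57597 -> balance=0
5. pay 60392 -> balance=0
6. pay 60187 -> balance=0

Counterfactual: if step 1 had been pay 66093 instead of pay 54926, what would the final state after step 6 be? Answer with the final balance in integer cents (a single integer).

(re-executing from step 1 with the substitution; state before step 1: balance=150931)
1. pay 66093 -> balance=88656
2. pay 56756 -> balance=34142
3. pay 57337 -> balance=0
4. pay 57597 -> balance=0
5. pay 60392 -> balance=0
6. pay 60187 -> balance=0

0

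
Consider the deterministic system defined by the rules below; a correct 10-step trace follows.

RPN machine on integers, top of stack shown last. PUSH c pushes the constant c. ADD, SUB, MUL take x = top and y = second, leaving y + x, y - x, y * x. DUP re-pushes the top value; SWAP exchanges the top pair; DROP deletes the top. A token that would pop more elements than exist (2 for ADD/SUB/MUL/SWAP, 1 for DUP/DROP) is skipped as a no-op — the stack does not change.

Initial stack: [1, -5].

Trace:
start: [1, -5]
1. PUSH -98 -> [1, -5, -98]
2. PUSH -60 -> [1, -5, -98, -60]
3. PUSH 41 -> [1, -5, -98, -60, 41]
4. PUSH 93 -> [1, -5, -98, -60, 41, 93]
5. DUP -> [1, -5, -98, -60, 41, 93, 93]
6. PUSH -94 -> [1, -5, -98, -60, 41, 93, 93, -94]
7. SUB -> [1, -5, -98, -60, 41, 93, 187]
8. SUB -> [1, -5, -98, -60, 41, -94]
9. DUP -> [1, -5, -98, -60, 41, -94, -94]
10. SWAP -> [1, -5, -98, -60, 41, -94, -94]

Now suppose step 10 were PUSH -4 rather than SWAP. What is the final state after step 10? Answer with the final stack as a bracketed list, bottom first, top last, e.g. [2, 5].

[1, -5, -98, -60, 41, -94, -94, -4]

(re-executing from step 10 with the substitution; state before step 10: [1, -5, -98, -60, 41, -94, -94])
10. PUSH -4 -> [1, -5, -98, -60, 41, -94, -94, -4]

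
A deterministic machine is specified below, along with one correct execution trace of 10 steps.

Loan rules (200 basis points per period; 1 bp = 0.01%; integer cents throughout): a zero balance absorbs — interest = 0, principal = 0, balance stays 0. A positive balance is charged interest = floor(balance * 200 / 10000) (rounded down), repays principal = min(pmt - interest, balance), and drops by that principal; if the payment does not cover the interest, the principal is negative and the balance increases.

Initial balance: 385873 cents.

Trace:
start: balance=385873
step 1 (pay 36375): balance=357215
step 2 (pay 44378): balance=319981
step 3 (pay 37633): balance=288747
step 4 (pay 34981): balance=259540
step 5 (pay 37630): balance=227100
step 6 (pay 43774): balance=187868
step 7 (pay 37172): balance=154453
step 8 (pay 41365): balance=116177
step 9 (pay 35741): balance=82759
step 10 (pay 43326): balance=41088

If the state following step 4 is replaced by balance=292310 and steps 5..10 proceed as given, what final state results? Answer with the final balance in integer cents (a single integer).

state after step 4 := balance=292310
step 5 (pay 37630): balance=260526
step 6 (pay 43774): balance=221962
step 7 (pay 37172): balance=189229
step 8 (pay 41365): balance=151648
step 9 (pay 35741): balance=118939
step 10 (pay 43326): balance=77991

77991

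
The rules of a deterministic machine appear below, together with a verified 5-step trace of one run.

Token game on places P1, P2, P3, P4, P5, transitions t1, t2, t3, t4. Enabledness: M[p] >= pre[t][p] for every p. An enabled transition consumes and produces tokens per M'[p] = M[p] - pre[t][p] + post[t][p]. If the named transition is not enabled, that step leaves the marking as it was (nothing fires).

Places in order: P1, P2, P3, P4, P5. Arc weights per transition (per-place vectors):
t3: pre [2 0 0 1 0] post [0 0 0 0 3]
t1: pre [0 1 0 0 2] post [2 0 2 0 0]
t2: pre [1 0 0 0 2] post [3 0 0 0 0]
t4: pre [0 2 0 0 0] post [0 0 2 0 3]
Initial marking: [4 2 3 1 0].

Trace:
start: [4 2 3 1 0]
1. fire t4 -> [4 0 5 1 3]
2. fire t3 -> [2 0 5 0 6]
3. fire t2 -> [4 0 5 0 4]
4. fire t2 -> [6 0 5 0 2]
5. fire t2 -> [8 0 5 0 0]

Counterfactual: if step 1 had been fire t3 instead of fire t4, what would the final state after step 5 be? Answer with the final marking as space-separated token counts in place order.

(re-executing from step 1 with the substitution; state before step 1: [4 2 3 1 0])
1. fire t3 -> [2 2 3 0 3]
2. fire t3 -> [2 2 3 0 3]
3. fire t2 -> [4 2 3 0 1]
4. fire t2 -> [4 2 3 0 1]
5. fire t2 -> [4 2 3 0 1]

4 2 3 0 1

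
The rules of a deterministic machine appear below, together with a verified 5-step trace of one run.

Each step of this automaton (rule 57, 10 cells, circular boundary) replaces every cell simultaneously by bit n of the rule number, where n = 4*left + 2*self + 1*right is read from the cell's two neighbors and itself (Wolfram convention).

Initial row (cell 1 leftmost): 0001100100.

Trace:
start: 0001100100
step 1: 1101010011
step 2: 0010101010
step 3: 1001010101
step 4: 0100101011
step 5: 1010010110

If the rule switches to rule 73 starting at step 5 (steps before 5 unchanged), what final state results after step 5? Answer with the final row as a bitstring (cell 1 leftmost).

0000000011

(re-executing step 5 under rule 73; state before step 5: 0100101011)
step 5: 0000000011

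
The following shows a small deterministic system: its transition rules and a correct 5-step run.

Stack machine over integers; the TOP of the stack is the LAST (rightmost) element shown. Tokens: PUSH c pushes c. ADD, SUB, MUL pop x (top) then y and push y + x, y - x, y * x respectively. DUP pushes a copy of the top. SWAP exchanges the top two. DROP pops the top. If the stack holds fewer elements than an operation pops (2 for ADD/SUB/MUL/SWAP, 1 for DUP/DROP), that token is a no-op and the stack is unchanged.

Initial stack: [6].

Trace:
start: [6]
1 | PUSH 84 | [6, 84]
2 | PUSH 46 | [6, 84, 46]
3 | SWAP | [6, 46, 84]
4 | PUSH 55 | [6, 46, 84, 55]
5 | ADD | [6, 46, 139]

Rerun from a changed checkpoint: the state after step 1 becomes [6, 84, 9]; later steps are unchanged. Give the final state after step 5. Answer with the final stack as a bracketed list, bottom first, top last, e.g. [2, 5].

[6, 84, 46, 64]

state after step 1 := [6, 84, 9]
2 | PUSH 46 | [6, 84, 9, 46]
3 | SWAP | [6, 84, 46, 9]
4 | PUSH 55 | [6, 84, 46, 9, 55]
5 | ADD | [6, 84, 46, 64]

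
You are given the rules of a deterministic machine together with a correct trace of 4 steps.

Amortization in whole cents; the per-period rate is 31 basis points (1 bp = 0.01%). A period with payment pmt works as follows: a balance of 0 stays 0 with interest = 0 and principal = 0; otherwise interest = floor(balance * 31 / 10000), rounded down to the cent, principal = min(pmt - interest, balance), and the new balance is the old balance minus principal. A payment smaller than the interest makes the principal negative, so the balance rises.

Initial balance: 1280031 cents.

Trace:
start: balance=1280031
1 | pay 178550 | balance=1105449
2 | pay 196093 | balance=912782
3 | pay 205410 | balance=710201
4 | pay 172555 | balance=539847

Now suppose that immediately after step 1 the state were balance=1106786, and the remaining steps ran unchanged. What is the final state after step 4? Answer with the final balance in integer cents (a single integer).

state after step 1 := balance=1106786
2 | pay 196093 | balance=914124
3 | pay 205410 | balance=711547
4 | pay 172555 | balance=541197

541197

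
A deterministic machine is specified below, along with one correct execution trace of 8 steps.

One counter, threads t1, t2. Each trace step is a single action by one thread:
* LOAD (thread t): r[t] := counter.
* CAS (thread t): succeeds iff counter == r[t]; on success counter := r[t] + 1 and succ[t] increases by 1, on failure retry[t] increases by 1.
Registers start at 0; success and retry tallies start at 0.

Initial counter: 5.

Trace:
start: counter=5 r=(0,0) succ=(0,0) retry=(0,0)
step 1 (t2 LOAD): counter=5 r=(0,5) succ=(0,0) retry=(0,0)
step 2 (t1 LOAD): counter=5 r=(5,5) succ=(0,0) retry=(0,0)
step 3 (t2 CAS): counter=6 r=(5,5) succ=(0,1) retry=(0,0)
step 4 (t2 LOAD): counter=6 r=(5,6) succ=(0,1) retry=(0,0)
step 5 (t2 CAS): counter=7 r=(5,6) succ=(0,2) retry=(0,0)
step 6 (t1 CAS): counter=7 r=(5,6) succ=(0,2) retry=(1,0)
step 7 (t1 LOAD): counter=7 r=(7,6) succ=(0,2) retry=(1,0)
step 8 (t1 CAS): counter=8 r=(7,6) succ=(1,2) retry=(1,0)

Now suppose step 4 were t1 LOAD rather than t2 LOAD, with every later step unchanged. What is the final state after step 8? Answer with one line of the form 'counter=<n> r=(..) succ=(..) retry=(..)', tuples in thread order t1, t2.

counter=8 r=(7,5) succ=(2,1) retry=(0,1)

(re-executing from step 4 with the substitution; state before step 4: counter=6 r=(5,5) succ=(0,1) retry=(0,0))
step 4 (t1 LOAD): counter=6 r=(6,5) succ=(0,1) retry=(0,0)
step 5 (t2 CAS): counter=6 r=(6,5) succ=(0,1) retry=(0,1)
step 6 (t1 CAS): counter=7 r=(6,5) succ=(1,1) retry=(0,1)
step 7 (t1 LOAD): counter=7 r=(7,5) succ=(1,1) retry=(0,1)
step 8 (t1 CAS): counter=8 r=(7,5) succ=(2,1) retry=(0,1)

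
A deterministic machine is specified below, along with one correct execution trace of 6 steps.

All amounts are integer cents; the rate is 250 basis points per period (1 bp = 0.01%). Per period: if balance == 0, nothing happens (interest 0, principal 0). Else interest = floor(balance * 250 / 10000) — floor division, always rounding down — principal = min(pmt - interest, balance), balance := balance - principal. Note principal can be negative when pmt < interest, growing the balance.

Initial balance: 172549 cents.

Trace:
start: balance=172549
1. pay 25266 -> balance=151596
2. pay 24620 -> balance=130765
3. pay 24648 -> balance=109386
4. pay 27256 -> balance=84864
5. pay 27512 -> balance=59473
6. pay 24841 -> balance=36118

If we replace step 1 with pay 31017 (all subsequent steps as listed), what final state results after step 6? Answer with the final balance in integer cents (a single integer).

29612

(re-executing from step 1 with the substitution; state before step 1: balance=172549)
1. pay 31017 -> balance=145845
2. pay 24620 -> balance=124871
3. pay 24648 -> balance=103344
4. pay 27256 -> balance=78671
5. pay 27512 -> balance=53125
6. pay 24841 -> balance=29612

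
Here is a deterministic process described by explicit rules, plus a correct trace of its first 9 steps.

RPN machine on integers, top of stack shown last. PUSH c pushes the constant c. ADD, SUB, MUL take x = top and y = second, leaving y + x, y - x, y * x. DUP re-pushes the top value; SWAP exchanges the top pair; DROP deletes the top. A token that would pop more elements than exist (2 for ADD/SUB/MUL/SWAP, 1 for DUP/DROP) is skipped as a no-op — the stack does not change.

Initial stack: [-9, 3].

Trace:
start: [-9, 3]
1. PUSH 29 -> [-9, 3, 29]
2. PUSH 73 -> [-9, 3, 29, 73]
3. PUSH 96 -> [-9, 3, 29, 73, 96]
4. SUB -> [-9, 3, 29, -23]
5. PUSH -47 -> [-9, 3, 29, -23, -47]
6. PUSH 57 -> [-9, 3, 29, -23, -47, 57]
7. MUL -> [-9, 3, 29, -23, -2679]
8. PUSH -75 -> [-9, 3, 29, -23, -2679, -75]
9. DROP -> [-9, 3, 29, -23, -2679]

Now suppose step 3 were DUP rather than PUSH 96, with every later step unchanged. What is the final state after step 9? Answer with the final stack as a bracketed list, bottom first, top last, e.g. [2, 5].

[-9, 3, 29, 0, -2679]

(re-executing from step 3 with the substitution; state before step 3: [-9, 3, 29, 73])
3. DUP -> [-9, 3, 29, 73, 73]
4. SUB -> [-9, 3, 29, 0]
5. PUSH -47 -> [-9, 3, 29, 0, -47]
6. PUSH 57 -> [-9, 3, 29, 0, -47, 57]
7. MUL -> [-9, 3, 29, 0, -2679]
8. PUSH -75 -> [-9, 3, 29, 0, -2679, -75]
9. DROP -> [-9, 3, 29, 0, -2679]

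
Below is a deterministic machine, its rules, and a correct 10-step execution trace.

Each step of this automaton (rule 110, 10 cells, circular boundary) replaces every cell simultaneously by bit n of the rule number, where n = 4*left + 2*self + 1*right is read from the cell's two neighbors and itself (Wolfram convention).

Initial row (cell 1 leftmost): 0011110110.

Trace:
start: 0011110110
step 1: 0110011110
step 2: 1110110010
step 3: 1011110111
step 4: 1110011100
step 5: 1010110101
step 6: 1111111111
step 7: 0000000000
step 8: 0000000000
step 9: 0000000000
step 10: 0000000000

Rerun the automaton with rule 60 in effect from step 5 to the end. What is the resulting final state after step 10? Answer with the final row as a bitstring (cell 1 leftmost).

0110001100

(re-executing steps 5..10 under rule 60; state before step 5: 1110011100)
step 5: 1001010010
step 6: 1101111011
step 7: 0011000110
step 8: 0010100101
step 9: 1011110111
step 10: 0110001100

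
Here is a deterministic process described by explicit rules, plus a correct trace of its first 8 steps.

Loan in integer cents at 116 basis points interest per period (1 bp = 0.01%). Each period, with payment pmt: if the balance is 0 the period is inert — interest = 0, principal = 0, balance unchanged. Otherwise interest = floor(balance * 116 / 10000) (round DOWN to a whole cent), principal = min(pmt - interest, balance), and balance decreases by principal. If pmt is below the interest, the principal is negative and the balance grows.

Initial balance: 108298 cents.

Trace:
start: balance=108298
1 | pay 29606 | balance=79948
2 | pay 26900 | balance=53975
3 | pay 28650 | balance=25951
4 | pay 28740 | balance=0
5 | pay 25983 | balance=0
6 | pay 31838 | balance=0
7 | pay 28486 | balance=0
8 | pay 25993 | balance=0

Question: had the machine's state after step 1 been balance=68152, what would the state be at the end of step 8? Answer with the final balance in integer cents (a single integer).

0

state after step 1 := balance=68152
2 | pay 26900 | balance=42042
3 | pay 28650 | balance=13879
4 | pay 28740 | balance=0
5 | pay 25983 | balance=0
6 | pay 31838 | balance=0
7 | pay 28486 | balance=0
8 | pay 25993 | balance=0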